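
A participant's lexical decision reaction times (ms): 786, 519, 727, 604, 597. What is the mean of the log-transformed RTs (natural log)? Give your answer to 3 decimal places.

ln(RT): 6.6670, 6.2519, 6.5889, 6.4036, 6.3919
Σ ln(RT) = 32.3033
Mean = 32.3033/5 = 6.46066

6.461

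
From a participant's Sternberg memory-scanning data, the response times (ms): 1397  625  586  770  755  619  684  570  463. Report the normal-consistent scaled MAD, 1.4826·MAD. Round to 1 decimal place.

87.5 ms

Sorted: 463, 570, 586, 619, 625, 684, 755, 770, 1397 → median = 625
|x − 625| sorted: 0, 6, 39, 55, 59, 130, 145, 162, 772 → MAD = 59
Robust SD ≈ 1.4826 × 59 = 87.473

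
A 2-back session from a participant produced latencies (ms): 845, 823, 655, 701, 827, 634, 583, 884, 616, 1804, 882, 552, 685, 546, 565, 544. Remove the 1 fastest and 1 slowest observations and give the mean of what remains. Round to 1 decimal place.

Sorted: 544, 546, 552, 565, 583, 616, 634, 655, 685, 701, 823, 827, 845, 882, 884, 1804
Drop lowest 1 (544) and highest 1 (1804)
Remaining (n=14): Σ = 9798, mean = 9798/14 = 699.857

699.9 ms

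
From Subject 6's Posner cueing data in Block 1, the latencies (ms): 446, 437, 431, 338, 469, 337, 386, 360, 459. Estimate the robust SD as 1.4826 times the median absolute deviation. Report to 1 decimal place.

Sorted: 337, 338, 360, 386, 431, 437, 446, 459, 469 → median = 431
|x − 431| sorted: 0, 6, 15, 28, 38, 45, 71, 93, 94 → MAD = 38
Robust SD ≈ 1.4826 × 38 = 56.339

56.3 ms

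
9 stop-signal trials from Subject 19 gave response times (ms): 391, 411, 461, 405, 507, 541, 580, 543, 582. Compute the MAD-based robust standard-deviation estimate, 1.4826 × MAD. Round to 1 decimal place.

Sorted: 391, 405, 411, 461, 507, 541, 543, 580, 582 → median = 507
|x − 507| sorted: 0, 34, 36, 46, 73, 75, 96, 102, 116 → MAD = 73
Robust SD ≈ 1.4826 × 73 = 108.230

108.2 ms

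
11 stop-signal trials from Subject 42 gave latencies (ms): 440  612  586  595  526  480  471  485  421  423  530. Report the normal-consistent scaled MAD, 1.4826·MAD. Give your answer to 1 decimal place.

Sorted: 421, 423, 440, 471, 480, 485, 526, 530, 586, 595, 612 → median = 485
|x − 485| sorted: 0, 5, 14, 41, 45, 45, 62, 64, 101, 110, 127 → MAD = 45
Robust SD ≈ 1.4826 × 45 = 66.717

66.7 ms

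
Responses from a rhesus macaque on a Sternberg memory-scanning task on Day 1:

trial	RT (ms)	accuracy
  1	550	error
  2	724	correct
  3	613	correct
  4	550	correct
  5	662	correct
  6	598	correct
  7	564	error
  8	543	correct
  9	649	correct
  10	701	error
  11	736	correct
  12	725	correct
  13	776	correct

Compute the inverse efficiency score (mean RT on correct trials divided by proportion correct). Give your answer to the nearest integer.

855 ms

Correct trials (n=10): 724, 613, 550, 662, 598, 543, 649, 736, 725, 776
Mean correct RT = 6576/10 = 657.6000 ms
Proportion correct = 10/13
IES = 657.6000 / (10/13) = 854.880 ms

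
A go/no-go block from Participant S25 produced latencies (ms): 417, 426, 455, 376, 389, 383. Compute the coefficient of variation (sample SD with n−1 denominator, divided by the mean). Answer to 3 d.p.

0.075

n = 6, Σ = 2446, M = 407.6667
Σ(x−M)² = 4623.333; s = √(4623.333/5) = 30.4083
CV = 30.4083 / 407.6667 = 0.07459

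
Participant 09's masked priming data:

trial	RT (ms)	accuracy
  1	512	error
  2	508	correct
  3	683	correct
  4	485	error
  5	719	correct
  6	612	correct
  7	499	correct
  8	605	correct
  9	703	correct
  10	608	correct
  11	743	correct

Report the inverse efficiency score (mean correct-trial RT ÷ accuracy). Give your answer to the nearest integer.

771 ms

Correct trials (n=9): 508, 683, 719, 612, 499, 605, 703, 608, 743
Mean correct RT = 5680/9 = 631.1111 ms
Proportion correct = 9/11
IES = 631.1111 / (9/11) = 771.358 ms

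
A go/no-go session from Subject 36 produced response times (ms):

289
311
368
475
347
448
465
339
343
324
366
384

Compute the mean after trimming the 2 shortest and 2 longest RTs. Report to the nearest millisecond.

Sorted: 289, 311, 324, 339, 343, 347, 366, 368, 384, 448, 465, 475
Drop lowest 2 (289, 311) and highest 2 (465, 475)
Remaining (n=8): Σ = 2919, mean = 2919/8 = 364.875

365 ms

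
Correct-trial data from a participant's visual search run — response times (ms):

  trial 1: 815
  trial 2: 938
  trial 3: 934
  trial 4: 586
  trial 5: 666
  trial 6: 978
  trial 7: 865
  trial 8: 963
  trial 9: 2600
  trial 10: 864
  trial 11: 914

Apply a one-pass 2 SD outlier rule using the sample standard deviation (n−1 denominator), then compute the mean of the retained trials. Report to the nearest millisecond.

n = 11, ΣRT = 11123, M = 1011.182
Σ(x−M)² = 2929971.64; s = √(2929971.64/10) = 541.292
Cutoffs: 1011.182 ± 2·541.292 → [-71.4, 2093.8]
Outside: 2600 → excluded.
Retained (n=10): Σ = 8523, mean = 8523/10 = 852.300

852 ms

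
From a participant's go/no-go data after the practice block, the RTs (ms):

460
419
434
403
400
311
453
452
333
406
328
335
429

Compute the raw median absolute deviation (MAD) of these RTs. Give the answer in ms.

Sorted: 311, 328, 333, 335, 400, 403, 406, 419, 429, 434, 452, 453, 460 → median = 406
|x − 406|: 54, 13, 28, 3, 6, 95, 47, 46, 73, 0, 78, 71, 23
Sorted deviations: 0, 3, 6, 13, 23, 28, 46, 47, 54, 71, 73, 78, 95 → MAD = 46

46 ms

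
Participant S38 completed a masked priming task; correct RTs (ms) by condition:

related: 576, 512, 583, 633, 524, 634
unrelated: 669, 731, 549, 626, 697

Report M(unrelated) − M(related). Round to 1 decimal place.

77.4 ms

M(related) = 3462/6 = 577.000
M(unrelated) = 3272/5 = 654.400
Difference = 654.400 − 577.000 = 77.400 ms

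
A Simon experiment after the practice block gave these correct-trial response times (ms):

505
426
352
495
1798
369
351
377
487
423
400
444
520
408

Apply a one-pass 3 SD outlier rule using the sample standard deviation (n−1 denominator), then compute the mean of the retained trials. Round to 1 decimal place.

n = 14, ΣRT = 7355, M = 525.357
Σ(x−M)² = 1785821.21; s = √(1785821.21/13) = 370.636
Cutoffs: 525.357 ± 3·370.636 → [-586.6, 1637.3]
Outside: 1798 → excluded.
Retained (n=13): Σ = 5557, mean = 5557/13 = 427.462

427.5 ms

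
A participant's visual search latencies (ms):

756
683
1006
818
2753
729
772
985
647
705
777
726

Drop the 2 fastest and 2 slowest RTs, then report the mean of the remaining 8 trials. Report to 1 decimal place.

Sorted: 647, 683, 705, 726, 729, 756, 772, 777, 818, 985, 1006, 2753
Drop lowest 2 (647, 683) and highest 2 (1006, 2753)
Remaining (n=8): Σ = 6268, mean = 6268/8 = 783.500

783.5 ms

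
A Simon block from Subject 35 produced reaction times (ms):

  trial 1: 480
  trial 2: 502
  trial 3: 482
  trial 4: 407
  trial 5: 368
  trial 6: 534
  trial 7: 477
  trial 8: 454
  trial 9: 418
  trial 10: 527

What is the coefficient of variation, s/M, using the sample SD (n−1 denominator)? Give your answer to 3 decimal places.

0.115

n = 10, Σ = 4649, M = 464.9000
Σ(x−M)² = 25734.900; s = √(25734.900/9) = 53.4737
CV = 53.4737 / 464.9000 = 0.11502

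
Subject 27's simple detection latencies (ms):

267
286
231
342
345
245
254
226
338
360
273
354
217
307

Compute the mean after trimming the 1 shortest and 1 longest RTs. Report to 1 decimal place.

Sorted: 217, 226, 231, 245, 254, 267, 273, 286, 307, 338, 342, 345, 354, 360
Drop lowest 1 (217) and highest 1 (360)
Remaining (n=12): Σ = 3468, mean = 3468/12 = 289.000

289.0 ms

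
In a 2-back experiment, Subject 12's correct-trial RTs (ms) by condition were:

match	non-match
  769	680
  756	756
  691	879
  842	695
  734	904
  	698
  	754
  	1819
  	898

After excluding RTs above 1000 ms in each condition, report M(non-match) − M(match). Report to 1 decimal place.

24.6 ms

non-match: exclude 1819
M(match) = 3792/5 = 758.400
M(non-match) = 6264/8 = 783.000
Difference = 783.000 − 758.400 = 24.600 ms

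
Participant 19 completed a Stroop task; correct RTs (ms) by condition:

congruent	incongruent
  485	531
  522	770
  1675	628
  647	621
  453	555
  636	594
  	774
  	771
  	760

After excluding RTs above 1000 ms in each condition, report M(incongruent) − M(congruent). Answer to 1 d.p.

congruent: exclude 1675
M(congruent) = 2743/5 = 548.600
M(incongruent) = 6004/9 = 667.111
Difference = 667.111 − 548.600 = 118.511 ms

118.5 ms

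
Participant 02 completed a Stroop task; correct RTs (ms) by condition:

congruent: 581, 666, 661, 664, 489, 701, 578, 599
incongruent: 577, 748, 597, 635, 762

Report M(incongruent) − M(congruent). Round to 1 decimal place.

M(congruent) = 4939/8 = 617.375
M(incongruent) = 3319/5 = 663.800
Difference = 663.800 − 617.375 = 46.425 ms

46.4 ms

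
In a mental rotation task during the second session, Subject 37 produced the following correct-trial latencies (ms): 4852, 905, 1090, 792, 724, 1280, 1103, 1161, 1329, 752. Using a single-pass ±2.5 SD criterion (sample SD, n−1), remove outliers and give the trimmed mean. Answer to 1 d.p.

1015.1 ms

n = 10, ΣRT = 13988, M = 1398.800
Σ(x−M)² = 13668729.60; s = √(13668729.60/9) = 1232.375
Cutoffs: 1398.800 ± 2.5·1232.375 → [-1682.1, 4479.7]
Outside: 4852 → excluded.
Retained (n=9): Σ = 9136, mean = 9136/9 = 1015.111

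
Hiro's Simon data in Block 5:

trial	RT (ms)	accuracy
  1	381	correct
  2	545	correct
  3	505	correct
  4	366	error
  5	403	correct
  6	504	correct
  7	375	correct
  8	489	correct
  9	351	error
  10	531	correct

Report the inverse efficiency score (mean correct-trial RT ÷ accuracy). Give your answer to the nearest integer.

Correct trials (n=8): 381, 545, 505, 403, 504, 375, 489, 531
Mean correct RT = 3733/8 = 466.6250 ms
Proportion correct = 8/10
IES = 466.6250 / (8/10) = 583.281 ms

583 ms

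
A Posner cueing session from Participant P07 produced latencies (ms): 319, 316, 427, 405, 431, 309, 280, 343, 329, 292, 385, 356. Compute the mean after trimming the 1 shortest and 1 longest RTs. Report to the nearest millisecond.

Sorted: 280, 292, 309, 316, 319, 329, 343, 356, 385, 405, 427, 431
Drop lowest 1 (280) and highest 1 (431)
Remaining (n=10): Σ = 3481, mean = 3481/10 = 348.100

348 ms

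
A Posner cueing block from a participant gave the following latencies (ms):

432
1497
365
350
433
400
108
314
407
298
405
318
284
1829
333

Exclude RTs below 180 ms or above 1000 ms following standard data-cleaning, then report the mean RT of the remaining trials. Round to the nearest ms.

Excluded: 108, 1497, 1829
Retained (n=12): Σ = 4339
Mean = 4339/12 = 361.5833

362 ms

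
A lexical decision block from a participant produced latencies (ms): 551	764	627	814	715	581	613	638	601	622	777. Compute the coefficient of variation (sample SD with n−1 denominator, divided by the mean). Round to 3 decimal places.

0.133

n = 11, Σ = 7303, M = 663.9091
Σ(x−M)² = 77906.909; s = √(77906.909/10) = 88.2649
CV = 88.2649 / 663.9091 = 0.13295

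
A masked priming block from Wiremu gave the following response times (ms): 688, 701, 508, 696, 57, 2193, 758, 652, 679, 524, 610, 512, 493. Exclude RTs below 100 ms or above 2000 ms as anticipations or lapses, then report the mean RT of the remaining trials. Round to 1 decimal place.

620.1 ms

Excluded: 57, 2193
Retained (n=11): Σ = 6821
Mean = 6821/11 = 620.0909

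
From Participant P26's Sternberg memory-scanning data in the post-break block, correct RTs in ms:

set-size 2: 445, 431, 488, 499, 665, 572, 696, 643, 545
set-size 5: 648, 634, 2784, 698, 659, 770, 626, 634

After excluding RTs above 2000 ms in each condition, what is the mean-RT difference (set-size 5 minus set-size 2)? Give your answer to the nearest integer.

set-size 5: exclude 2784
M(set-size 2) = 4984/9 = 553.778
M(set-size 5) = 4669/7 = 667.000
Difference = 667.000 − 553.778 = 113.222 ms

113 ms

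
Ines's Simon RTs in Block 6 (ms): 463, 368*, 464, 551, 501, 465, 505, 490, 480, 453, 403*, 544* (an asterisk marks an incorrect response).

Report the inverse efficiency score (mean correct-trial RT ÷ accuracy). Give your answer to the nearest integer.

648 ms

Correct trials (n=9): 463, 464, 551, 501, 465, 505, 490, 480, 453
Mean correct RT = 4372/9 = 485.7778 ms
Proportion correct = 9/12
IES = 485.7778 / (9/12) = 647.704 ms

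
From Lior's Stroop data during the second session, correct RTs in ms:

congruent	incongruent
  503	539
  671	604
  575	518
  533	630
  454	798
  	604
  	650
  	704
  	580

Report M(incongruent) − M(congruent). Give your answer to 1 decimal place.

78.0 ms

M(congruent) = 2736/5 = 547.200
M(incongruent) = 5627/9 = 625.222
Difference = 625.222 − 547.200 = 78.022 ms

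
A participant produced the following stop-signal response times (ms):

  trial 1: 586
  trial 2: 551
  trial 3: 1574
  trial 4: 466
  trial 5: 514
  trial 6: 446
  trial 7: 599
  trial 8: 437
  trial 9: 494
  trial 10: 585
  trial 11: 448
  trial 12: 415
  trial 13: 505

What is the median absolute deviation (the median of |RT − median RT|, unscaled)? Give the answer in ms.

59 ms

Sorted: 415, 437, 446, 448, 466, 494, 505, 514, 551, 585, 586, 599, 1574 → median = 505
|x − 505|: 81, 46, 1069, 39, 9, 59, 94, 68, 11, 80, 57, 90, 0
Sorted deviations: 0, 9, 11, 39, 46, 57, 59, 68, 80, 81, 90, 94, 1069 → MAD = 59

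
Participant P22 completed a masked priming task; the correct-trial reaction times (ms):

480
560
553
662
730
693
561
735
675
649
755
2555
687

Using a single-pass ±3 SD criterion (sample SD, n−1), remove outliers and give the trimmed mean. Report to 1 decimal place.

n = 13, ΣRT = 10295, M = 791.923
Σ(x−M)² = 3450144.92; s = √(3450144.92/12) = 536.202
Cutoffs: 791.923 ± 3·536.202 → [-816.7, 2400.5]
Outside: 2555 → excluded.
Retained (n=12): Σ = 7740, mean = 7740/12 = 645.000

645.0 ms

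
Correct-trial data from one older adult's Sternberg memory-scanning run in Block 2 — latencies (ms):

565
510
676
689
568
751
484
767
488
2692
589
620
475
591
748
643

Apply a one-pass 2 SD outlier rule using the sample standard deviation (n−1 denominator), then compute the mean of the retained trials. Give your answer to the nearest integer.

n = 16, ΣRT = 11856, M = 741.000
Σ(x−M)² = 4199084.00; s = √(4199084.00/15) = 529.093
Cutoffs: 741.000 ± 2·529.093 → [-317.2, 1799.2]
Outside: 2692 → excluded.
Retained (n=15): Σ = 9164, mean = 9164/15 = 610.933

611 ms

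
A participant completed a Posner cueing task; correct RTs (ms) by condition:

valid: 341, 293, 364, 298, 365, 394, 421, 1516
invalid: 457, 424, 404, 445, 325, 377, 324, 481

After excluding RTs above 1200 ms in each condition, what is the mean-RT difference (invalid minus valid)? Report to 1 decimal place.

valid: exclude 1516
M(valid) = 2476/7 = 353.714
M(invalid) = 3237/8 = 404.625
Difference = 404.625 − 353.714 = 50.911 ms

50.9 ms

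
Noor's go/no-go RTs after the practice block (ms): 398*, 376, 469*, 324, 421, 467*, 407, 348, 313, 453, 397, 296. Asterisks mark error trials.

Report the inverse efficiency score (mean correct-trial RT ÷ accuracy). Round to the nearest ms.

Correct trials (n=9): 376, 324, 421, 407, 348, 313, 453, 397, 296
Mean correct RT = 3335/9 = 370.5556 ms
Proportion correct = 9/12
IES = 370.5556 / (9/12) = 494.074 ms

494 ms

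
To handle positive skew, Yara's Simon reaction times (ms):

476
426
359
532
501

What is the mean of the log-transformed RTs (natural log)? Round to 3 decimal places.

ln(RT): 6.1654, 6.0544, 5.8833, 6.2766, 6.2166
Σ ln(RT) = 30.5964
Mean = 30.5964/5 = 6.11929

6.119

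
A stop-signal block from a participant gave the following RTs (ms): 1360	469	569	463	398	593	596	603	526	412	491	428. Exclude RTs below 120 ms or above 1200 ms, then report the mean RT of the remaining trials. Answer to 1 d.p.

Excluded: 1360
Retained (n=11): Σ = 5548
Mean = 5548/11 = 504.3636

504.4 ms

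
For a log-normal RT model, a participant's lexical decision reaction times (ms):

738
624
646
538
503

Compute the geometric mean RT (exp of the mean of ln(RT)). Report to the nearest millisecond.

604 ms

ln(RT): 6.6039, 6.4362, 6.4708, 6.2879, 6.2206
Mean ln(RT) = 32.0193/5 = 6.40387
Geometric mean = exp(6.40387) = 604.18 ms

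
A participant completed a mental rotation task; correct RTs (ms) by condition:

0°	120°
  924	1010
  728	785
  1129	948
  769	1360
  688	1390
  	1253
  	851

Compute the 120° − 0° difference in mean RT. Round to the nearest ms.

238 ms

M(0°) = 4238/5 = 847.600
M(120°) = 7597/7 = 1085.286
Difference = 1085.286 − 847.600 = 237.686 ms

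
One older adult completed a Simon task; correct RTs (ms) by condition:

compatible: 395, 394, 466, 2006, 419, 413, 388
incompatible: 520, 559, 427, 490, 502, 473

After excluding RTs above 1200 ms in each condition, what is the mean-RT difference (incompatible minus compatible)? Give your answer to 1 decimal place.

compatible: exclude 2006
M(compatible) = 2475/6 = 412.500
M(incompatible) = 2971/6 = 495.167
Difference = 495.167 − 412.500 = 82.667 ms

82.7 ms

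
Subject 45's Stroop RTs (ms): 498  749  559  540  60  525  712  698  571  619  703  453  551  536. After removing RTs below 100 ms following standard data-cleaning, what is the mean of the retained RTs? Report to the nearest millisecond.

Excluded: 60
Retained (n=13): Σ = 7714
Mean = 7714/13 = 593.3846

593 ms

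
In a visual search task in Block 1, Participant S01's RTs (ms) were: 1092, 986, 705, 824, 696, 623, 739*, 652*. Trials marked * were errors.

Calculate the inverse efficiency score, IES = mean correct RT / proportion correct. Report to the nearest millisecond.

Correct trials (n=6): 1092, 986, 705, 824, 696, 623
Mean correct RT = 4926/6 = 821.0000 ms
Proportion correct = 6/8
IES = 821.0000 / (6/8) = 1094.667 ms

1095 ms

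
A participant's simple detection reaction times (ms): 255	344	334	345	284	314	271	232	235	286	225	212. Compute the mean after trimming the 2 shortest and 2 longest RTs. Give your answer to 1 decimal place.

Sorted: 212, 225, 232, 235, 255, 271, 284, 286, 314, 334, 344, 345
Drop lowest 2 (212, 225) and highest 2 (344, 345)
Remaining (n=8): Σ = 2211, mean = 2211/8 = 276.375

276.4 ms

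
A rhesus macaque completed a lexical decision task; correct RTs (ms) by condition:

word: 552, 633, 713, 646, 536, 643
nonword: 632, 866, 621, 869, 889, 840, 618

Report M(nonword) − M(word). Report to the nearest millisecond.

M(word) = 3723/6 = 620.500
M(nonword) = 5335/7 = 762.143
Difference = 762.143 − 620.500 = 141.643 ms

142 ms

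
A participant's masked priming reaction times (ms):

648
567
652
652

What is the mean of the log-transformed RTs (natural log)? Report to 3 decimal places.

ln(RT): 6.4739, 6.3404, 6.4800, 6.4800
Σ ln(RT) = 25.7743
Mean = 25.7743/4 = 6.44358

6.444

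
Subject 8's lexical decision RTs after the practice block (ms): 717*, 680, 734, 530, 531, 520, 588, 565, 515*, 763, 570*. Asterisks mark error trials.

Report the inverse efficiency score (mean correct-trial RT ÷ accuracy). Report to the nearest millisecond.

844 ms

Correct trials (n=8): 680, 734, 530, 531, 520, 588, 565, 763
Mean correct RT = 4911/8 = 613.8750 ms
Proportion correct = 8/11
IES = 613.8750 / (8/11) = 844.078 ms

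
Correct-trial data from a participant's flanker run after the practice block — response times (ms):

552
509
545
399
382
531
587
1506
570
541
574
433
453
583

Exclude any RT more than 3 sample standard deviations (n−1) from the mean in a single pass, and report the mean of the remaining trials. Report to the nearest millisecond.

512 ms

n = 14, ΣRT = 8165, M = 583.214
Σ(x−M)² = 978200.36; s = √(978200.36/13) = 274.310
Cutoffs: 583.214 ± 3·274.310 → [-239.7, 1406.1]
Outside: 1506 → excluded.
Retained (n=13): Σ = 6659, mean = 6659/13 = 512.231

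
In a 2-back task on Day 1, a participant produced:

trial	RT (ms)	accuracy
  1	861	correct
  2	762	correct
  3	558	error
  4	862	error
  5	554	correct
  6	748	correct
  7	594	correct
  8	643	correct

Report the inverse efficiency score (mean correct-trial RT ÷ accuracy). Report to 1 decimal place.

924.9 ms

Correct trials (n=6): 861, 762, 554, 748, 594, 643
Mean correct RT = 4162/6 = 693.6667 ms
Proportion correct = 6/8
IES = 693.6667 / (6/8) = 924.889 ms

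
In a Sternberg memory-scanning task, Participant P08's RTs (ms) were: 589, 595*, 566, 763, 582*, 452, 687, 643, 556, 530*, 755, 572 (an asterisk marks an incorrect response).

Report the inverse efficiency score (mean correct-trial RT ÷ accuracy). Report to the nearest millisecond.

Correct trials (n=9): 589, 566, 763, 452, 687, 643, 556, 755, 572
Mean correct RT = 5583/9 = 620.3333 ms
Proportion correct = 9/12
IES = 620.3333 / (9/12) = 827.111 ms

827 ms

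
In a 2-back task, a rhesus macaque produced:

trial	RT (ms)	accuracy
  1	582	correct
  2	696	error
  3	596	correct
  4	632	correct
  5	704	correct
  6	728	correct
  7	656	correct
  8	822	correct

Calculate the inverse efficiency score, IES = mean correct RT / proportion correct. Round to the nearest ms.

Correct trials (n=7): 582, 596, 632, 704, 728, 656, 822
Mean correct RT = 4720/7 = 674.2857 ms
Proportion correct = 7/8
IES = 674.2857 / (7/8) = 770.612 ms

771 ms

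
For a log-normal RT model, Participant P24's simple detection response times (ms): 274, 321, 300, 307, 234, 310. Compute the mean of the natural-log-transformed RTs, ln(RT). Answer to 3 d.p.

5.668

ln(RT): 5.6131, 5.7714, 5.7038, 5.7268, 5.4553, 5.7366
Σ ln(RT) = 34.0071
Mean = 34.0071/6 = 5.66785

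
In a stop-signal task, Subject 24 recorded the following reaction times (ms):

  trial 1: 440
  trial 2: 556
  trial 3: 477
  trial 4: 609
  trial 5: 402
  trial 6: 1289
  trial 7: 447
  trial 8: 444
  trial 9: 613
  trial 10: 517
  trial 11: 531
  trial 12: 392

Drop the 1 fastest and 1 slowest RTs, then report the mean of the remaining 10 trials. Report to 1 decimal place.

Sorted: 392, 402, 440, 444, 447, 477, 517, 531, 556, 609, 613, 1289
Drop lowest 1 (392) and highest 1 (1289)
Remaining (n=10): Σ = 5036, mean = 5036/10 = 503.600

503.6 ms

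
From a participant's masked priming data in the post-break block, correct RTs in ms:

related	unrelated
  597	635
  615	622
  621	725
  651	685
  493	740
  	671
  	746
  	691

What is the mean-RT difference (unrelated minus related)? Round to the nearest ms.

M(related) = 2977/5 = 595.400
M(unrelated) = 5515/8 = 689.375
Difference = 689.375 − 595.400 = 93.975 ms

94 ms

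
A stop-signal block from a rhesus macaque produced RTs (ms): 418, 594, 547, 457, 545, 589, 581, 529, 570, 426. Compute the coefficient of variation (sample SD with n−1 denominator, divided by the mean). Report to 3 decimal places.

n = 10, Σ = 5256, M = 525.6000
Σ(x−M)² = 40788.400; s = √(40788.400/9) = 67.3205
CV = 67.3205 / 525.6000 = 0.12808

0.128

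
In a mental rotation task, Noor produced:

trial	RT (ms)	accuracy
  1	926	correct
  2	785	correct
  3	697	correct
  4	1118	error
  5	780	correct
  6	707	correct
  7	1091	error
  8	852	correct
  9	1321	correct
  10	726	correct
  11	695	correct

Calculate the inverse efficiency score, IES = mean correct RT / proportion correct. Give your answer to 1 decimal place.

Correct trials (n=9): 926, 785, 697, 780, 707, 852, 1321, 726, 695
Mean correct RT = 7489/9 = 832.1111 ms
Proportion correct = 9/11
IES = 832.1111 / (9/11) = 1017.025 ms

1017.0 ms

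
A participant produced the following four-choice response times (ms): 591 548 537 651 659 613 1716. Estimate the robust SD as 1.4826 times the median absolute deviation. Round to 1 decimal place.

Sorted: 537, 548, 591, 613, 651, 659, 1716 → median = 613
|x − 613| sorted: 0, 22, 38, 46, 65, 76, 1103 → MAD = 46
Robust SD ≈ 1.4826 × 46 = 68.200

68.2 ms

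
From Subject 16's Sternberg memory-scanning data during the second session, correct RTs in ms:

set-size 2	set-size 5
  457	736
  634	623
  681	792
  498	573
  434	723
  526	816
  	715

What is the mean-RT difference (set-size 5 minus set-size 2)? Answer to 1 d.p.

M(set-size 2) = 3230/6 = 538.333
M(set-size 5) = 4978/7 = 711.143
Difference = 711.143 − 538.333 = 172.810 ms

172.8 ms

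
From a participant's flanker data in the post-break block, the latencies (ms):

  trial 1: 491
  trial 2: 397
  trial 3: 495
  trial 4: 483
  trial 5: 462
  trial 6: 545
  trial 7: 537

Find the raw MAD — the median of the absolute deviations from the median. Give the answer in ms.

29 ms

Sorted: 397, 462, 483, 491, 495, 537, 545 → median = 491
|x − 491|: 0, 94, 4, 8, 29, 54, 46
Sorted deviations: 0, 4, 8, 29, 46, 54, 94 → MAD = 29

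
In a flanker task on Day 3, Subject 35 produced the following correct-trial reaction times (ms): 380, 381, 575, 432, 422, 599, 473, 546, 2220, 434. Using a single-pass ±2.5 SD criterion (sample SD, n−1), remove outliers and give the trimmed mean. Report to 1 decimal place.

n = 10, ΣRT = 6462, M = 646.200
Σ(x−M)² = 2806551.60; s = √(2806551.60/9) = 558.426
Cutoffs: 646.200 ± 2.5·558.426 → [-749.9, 2042.3]
Outside: 2220 → excluded.
Retained (n=9): Σ = 4242, mean = 4242/9 = 471.333

471.3 ms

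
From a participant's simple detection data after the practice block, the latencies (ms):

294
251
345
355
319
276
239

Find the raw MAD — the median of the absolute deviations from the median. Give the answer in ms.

Sorted: 239, 251, 276, 294, 319, 345, 355 → median = 294
|x − 294|: 0, 43, 51, 61, 25, 18, 55
Sorted deviations: 0, 18, 25, 43, 51, 55, 61 → MAD = 43

43 ms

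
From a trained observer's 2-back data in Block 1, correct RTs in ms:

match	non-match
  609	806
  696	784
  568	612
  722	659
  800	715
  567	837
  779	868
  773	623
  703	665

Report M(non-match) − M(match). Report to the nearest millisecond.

M(match) = 6217/9 = 690.778
M(non-match) = 6569/9 = 729.889
Difference = 729.889 − 690.778 = 39.111 ms

39 ms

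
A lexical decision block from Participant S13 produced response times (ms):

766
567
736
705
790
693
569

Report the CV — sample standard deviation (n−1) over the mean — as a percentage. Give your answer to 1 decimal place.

13.0%

n = 7, Σ = 4826, M = 689.4286
Σ(x−M)² = 47893.714; s = √(47893.714/6) = 89.3436
CV = 89.3436 / 689.4286 = 0.12959 = 12.959%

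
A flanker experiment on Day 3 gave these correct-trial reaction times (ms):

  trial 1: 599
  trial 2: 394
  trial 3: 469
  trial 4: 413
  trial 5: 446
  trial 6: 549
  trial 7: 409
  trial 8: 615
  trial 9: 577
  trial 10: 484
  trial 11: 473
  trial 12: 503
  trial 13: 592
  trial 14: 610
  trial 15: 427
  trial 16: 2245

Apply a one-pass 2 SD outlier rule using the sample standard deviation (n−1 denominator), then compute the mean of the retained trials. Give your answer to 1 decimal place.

n = 16, ΣRT = 9805, M = 612.812
Σ(x−M)² = 2930604.44; s = √(2930604.44/15) = 442.011
Cutoffs: 612.812 ± 2·442.011 → [-271.2, 1496.8]
Outside: 2245 → excluded.
Retained (n=15): Σ = 7560, mean = 7560/15 = 504.000

504.0 ms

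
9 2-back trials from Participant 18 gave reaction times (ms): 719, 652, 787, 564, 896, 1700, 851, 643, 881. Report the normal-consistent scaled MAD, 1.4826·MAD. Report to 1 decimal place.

Sorted: 564, 643, 652, 719, 787, 851, 881, 896, 1700 → median = 787
|x − 787| sorted: 0, 64, 68, 94, 109, 135, 144, 223, 913 → MAD = 109
Robust SD ≈ 1.4826 × 109 = 161.603

161.6 ms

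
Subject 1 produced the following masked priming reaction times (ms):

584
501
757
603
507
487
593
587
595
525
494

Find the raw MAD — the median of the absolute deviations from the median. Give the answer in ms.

Sorted: 487, 494, 501, 507, 525, 584, 587, 593, 595, 603, 757 → median = 584
|x − 584|: 0, 83, 173, 19, 77, 97, 9, 3, 11, 59, 90
Sorted deviations: 0, 3, 9, 11, 19, 59, 77, 83, 90, 97, 173 → MAD = 59

59 ms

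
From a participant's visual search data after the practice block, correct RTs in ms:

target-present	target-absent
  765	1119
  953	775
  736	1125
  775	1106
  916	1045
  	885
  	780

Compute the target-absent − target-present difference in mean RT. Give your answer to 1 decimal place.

147.4 ms

M(target-present) = 4145/5 = 829.000
M(target-absent) = 6835/7 = 976.429
Difference = 976.429 − 829.000 = 147.429 ms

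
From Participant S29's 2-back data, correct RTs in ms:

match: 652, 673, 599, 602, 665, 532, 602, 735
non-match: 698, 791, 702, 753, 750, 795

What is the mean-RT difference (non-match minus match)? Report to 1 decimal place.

115.7 ms

M(match) = 5060/8 = 632.500
M(non-match) = 4489/6 = 748.167
Difference = 748.167 − 632.500 = 115.667 ms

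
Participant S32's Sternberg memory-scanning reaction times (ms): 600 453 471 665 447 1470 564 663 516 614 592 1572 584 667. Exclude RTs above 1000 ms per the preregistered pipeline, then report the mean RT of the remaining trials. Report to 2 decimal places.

Excluded: 1470, 1572
Retained (n=12): Σ = 6836
Mean = 6836/12 = 569.6667

569.67 ms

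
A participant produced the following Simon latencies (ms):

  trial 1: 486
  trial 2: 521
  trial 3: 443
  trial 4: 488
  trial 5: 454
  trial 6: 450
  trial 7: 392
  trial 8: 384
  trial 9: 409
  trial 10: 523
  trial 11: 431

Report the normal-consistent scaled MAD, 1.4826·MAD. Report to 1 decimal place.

Sorted: 384, 392, 409, 431, 443, 450, 454, 486, 488, 521, 523 → median = 450
|x − 450| sorted: 0, 4, 7, 19, 36, 38, 41, 58, 66, 71, 73 → MAD = 38
Robust SD ≈ 1.4826 × 38 = 56.339

56.3 ms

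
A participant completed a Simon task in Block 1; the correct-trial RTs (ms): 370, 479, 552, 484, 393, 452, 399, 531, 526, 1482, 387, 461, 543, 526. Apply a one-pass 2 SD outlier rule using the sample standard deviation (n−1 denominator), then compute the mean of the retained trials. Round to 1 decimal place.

469.5 ms

n = 14, ΣRT = 7585, M = 541.786
Σ(x−M)² = 1002586.36; s = √(1002586.36/13) = 277.709
Cutoffs: 541.786 ± 2·277.709 → [-13.6, 1097.2]
Outside: 1482 → excluded.
Retained (n=13): Σ = 6103, mean = 6103/13 = 469.462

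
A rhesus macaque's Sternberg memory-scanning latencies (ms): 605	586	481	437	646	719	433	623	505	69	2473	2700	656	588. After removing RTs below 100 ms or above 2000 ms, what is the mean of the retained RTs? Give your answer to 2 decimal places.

Excluded: 69, 2473, 2700
Retained (n=11): Σ = 6279
Mean = 6279/11 = 570.8182

570.82 ms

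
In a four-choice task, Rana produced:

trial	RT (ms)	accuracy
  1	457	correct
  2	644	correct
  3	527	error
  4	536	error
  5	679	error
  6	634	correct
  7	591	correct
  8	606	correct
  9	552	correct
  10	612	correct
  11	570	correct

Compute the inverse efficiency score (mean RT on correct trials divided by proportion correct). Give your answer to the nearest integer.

Correct trials (n=8): 457, 644, 634, 591, 606, 552, 612, 570
Mean correct RT = 4666/8 = 583.2500 ms
Proportion correct = 8/11
IES = 583.2500 / (8/11) = 801.969 ms

802 ms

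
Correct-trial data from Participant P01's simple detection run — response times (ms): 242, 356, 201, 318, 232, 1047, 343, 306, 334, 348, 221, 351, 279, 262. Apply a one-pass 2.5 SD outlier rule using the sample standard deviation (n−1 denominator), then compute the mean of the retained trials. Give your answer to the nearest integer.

292 ms

n = 14, ΣRT = 4840, M = 345.714
Σ(x−M)² = 566072.86; s = √(566072.86/13) = 208.672
Cutoffs: 345.714 ± 2.5·208.672 → [-176.0, 867.4]
Outside: 1047 → excluded.
Retained (n=13): Σ = 3793, mean = 3793/13 = 291.769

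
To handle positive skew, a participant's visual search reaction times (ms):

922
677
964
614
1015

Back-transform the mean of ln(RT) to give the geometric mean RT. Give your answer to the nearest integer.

ln(RT): 6.8265, 6.5177, 6.8711, 6.4200, 6.9226
Mean ln(RT) = 33.5579/5 = 6.71159
Geometric mean = exp(6.71159) = 821.88 ms

822 ms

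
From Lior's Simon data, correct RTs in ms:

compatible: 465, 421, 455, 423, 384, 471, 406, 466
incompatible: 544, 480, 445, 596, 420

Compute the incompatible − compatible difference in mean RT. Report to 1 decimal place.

M(compatible) = 3491/8 = 436.375
M(incompatible) = 2485/5 = 497.000
Difference = 497.000 − 436.375 = 60.625 ms

60.6 ms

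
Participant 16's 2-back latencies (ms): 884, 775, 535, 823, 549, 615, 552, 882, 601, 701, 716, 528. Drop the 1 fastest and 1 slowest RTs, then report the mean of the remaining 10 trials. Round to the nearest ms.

Sorted: 528, 535, 549, 552, 601, 615, 701, 716, 775, 823, 882, 884
Drop lowest 1 (528) and highest 1 (884)
Remaining (n=10): Σ = 6749, mean = 6749/10 = 674.900

675 ms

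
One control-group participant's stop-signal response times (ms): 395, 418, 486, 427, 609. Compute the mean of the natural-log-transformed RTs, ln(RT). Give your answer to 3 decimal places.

ln(RT): 5.9789, 6.0355, 6.1862, 6.0568, 6.4118
Σ ln(RT) = 30.6692
Mean = 30.6692/5 = 6.13384

6.134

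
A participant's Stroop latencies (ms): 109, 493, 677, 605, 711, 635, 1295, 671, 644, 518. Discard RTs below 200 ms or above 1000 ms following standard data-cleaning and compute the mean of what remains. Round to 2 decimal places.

Excluded: 109, 1295
Retained (n=8): Σ = 4954
Mean = 4954/8 = 619.2500

619.25 ms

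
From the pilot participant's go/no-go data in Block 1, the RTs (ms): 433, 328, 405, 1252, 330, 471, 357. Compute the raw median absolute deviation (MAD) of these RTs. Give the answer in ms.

66 ms

Sorted: 328, 330, 357, 405, 433, 471, 1252 → median = 405
|x − 405|: 28, 77, 0, 847, 75, 66, 48
Sorted deviations: 0, 28, 48, 66, 75, 77, 847 → MAD = 66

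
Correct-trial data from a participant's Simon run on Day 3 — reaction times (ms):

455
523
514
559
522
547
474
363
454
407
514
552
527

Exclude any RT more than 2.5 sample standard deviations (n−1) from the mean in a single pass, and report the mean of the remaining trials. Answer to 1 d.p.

n = 13, ΣRT = 6411, M = 493.154
Σ(x−M)² = 42153.69; s = √(42153.69/12) = 59.269
Cutoffs: 493.154 ± 2.5·59.269 → [345.0, 641.3]
No RTs fall outside the cutoffs; all 13 retained. Mean = 6411/13 = 493.154

493.2 ms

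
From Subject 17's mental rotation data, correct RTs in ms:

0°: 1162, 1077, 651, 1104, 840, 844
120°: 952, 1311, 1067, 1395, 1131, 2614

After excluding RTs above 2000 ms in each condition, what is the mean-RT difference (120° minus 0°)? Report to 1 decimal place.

120°: exclude 2614
M(0°) = 5678/6 = 946.333
M(120°) = 5856/5 = 1171.200
Difference = 1171.200 − 946.333 = 224.867 ms

224.9 ms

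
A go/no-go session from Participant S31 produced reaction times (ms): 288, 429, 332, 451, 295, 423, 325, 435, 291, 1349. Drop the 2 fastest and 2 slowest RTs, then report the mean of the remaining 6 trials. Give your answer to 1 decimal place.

373.2 ms

Sorted: 288, 291, 295, 325, 332, 423, 429, 435, 451, 1349
Drop lowest 2 (288, 291) and highest 2 (451, 1349)
Remaining (n=6): Σ = 2239, mean = 2239/6 = 373.167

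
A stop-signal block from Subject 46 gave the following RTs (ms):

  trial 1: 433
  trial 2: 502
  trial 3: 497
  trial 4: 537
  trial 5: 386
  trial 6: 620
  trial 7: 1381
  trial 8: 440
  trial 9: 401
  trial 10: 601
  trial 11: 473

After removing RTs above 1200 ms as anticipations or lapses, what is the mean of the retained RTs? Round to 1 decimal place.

489.0 ms

Excluded: 1381
Retained (n=10): Σ = 4890
Mean = 4890/10 = 489.0000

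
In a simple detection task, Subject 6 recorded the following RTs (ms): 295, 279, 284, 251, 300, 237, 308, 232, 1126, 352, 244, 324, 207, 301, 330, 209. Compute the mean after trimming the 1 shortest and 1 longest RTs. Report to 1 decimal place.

Sorted: 207, 209, 232, 237, 244, 251, 279, 284, 295, 300, 301, 308, 324, 330, 352, 1126
Drop lowest 1 (207) and highest 1 (1126)
Remaining (n=14): Σ = 3946, mean = 3946/14 = 281.857

281.9 ms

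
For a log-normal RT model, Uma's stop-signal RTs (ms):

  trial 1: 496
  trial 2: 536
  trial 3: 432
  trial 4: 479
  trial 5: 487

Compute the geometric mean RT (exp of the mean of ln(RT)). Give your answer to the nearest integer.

ln(RT): 6.2066, 6.2841, 6.0684, 6.1717, 6.1883
Mean ln(RT) = 30.9191/5 = 6.18382
Geometric mean = exp(6.18382) = 484.84 ms

485 ms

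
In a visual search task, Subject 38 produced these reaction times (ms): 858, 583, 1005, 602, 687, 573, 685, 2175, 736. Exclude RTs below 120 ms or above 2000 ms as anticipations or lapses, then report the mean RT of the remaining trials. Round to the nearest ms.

Excluded: 2175
Retained (n=8): Σ = 5729
Mean = 5729/8 = 716.1250

716 ms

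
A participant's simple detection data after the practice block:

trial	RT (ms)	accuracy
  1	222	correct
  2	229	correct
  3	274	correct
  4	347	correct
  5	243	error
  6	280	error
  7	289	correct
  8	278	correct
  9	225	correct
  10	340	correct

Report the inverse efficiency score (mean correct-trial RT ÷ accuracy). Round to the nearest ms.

344 ms

Correct trials (n=8): 222, 229, 274, 347, 289, 278, 225, 340
Mean correct RT = 2204/8 = 275.5000 ms
Proportion correct = 8/10
IES = 275.5000 / (8/10) = 344.375 ms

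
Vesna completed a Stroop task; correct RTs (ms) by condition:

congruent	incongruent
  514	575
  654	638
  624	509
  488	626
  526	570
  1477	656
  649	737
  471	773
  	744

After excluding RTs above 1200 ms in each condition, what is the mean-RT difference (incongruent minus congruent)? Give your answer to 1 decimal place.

86.7 ms

congruent: exclude 1477
M(congruent) = 3926/7 = 560.857
M(incongruent) = 5828/9 = 647.556
Difference = 647.556 − 560.857 = 86.698 ms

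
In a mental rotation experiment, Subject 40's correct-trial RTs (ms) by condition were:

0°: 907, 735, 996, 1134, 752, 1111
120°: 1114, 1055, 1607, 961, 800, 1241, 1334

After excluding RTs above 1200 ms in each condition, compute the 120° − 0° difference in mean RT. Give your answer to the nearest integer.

120°: exclude 1607, 1241, 1334
M(0°) = 5635/6 = 939.167
M(120°) = 3930/4 = 982.500
Difference = 982.500 − 939.167 = 43.333 ms

43 ms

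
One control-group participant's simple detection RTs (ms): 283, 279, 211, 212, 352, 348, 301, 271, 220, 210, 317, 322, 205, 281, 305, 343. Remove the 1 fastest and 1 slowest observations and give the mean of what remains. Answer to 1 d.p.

Sorted: 205, 210, 211, 212, 220, 271, 279, 281, 283, 301, 305, 317, 322, 343, 348, 352
Drop lowest 1 (205) and highest 1 (352)
Remaining (n=14): Σ = 3903, mean = 3903/14 = 278.786

278.8 ms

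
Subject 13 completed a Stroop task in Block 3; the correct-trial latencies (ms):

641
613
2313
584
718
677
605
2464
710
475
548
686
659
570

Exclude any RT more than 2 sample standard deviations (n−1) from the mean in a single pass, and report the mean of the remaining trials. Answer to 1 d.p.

623.8 ms

n = 14, ΣRT = 12263, M = 875.929
Σ(x−M)² = 5407142.93; s = √(5407142.93/13) = 644.930
Cutoffs: 875.929 ± 2·644.930 → [-413.9, 2165.8]
Outside: 2313, 2464 → excluded.
Retained (n=12): Σ = 7486, mean = 7486/12 = 623.833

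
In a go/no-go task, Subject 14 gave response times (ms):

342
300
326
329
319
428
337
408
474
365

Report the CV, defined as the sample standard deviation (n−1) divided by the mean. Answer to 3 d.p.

n = 10, Σ = 3628, M = 362.8000
Σ(x−M)² = 28121.600; s = √(28121.600/9) = 55.8983
CV = 55.8983 / 362.8000 = 0.15407

0.154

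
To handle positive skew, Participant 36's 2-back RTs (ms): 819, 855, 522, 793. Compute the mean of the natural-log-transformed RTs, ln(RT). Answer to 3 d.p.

ln(RT): 6.7081, 6.7511, 6.2577, 6.6758
Σ ln(RT) = 26.3927
Mean = 26.3927/4 = 6.59817

6.598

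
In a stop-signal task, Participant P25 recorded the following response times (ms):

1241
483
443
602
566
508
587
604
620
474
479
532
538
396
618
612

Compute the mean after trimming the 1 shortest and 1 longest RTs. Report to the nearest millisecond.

548 ms

Sorted: 396, 443, 474, 479, 483, 508, 532, 538, 566, 587, 602, 604, 612, 618, 620, 1241
Drop lowest 1 (396) and highest 1 (1241)
Remaining (n=14): Σ = 7666, mean = 7666/14 = 547.571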